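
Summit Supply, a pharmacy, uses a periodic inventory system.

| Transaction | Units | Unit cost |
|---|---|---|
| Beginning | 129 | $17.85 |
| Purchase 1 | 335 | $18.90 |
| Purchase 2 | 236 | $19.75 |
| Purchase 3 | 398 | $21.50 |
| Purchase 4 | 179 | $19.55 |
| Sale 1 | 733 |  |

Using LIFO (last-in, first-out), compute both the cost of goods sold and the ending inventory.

Sale 1 (733) [LIFO — newest first]: 179 @ $19.55 + 398 @ $21.50 + 156 @ $19.75 = $15,137.45
Ending inventory: 129 @ $17.85 + 335 @ $18.90 + 80 @ $19.75 = $10,214.15
Check: goods available $25,351.60 = COGS $15,137.45 + ending $10,214.15

COGS = $15,137.45; ending inventory = $10,214.15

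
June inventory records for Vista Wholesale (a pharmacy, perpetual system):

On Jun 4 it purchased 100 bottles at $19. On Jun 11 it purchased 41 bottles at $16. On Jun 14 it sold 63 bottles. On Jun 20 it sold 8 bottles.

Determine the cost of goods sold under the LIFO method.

Jun 14, 63 sold [LIFO — newest first]: 41 @ $16 + 22 @ $19 = $1,074
Jun 20, 8 sold [LIFO — newest first]: 8 @ $19 = $152
Total COGS = $1,074 + $152 = $1,226
Ending inventory: 70 @ $19 = $1,330

COGS = $1,226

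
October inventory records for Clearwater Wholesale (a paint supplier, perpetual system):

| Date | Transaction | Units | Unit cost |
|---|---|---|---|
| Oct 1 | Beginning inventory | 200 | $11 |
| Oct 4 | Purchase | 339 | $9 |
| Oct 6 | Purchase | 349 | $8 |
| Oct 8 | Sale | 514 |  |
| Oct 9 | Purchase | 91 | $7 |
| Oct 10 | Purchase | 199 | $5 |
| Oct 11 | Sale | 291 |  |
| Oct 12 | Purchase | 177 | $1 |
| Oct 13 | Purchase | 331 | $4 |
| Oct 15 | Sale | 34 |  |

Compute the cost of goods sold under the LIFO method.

COGS = $6,054

Oct 8, 514 sold [LIFO — newest first]: 349 @ $8 + 165 @ $9 = $4,277
Oct 11, 291 sold [LIFO — newest first]: 199 @ $5 + 91 @ $7 + 1 @ $9 = $1,641
Oct 15, 34 sold [LIFO — newest first]: 34 @ $4 = $136
Total COGS = $4,277 + $1,641 + $136 = $6,054
Ending inventory: 200 @ $11 + 173 @ $9 + 177 @ $1 + 297 @ $4 = $5,122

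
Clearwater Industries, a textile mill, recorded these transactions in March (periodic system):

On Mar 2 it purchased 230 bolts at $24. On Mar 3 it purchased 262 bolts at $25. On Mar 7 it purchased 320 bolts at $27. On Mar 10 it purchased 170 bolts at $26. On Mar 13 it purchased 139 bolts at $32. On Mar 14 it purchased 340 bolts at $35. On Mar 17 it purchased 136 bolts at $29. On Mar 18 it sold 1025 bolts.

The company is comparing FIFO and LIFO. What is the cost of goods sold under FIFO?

COGS = $26,506

FIFO COGS: 230 @ $24 + 262 @ $25 + 320 @ $27 + 170 @ $26 + 43 @ $32 = $26,506
LIFO COGS: 136 @ $29 + 340 @ $35 + 139 @ $32 + 170 @ $26 + 240 @ $27 = $31,192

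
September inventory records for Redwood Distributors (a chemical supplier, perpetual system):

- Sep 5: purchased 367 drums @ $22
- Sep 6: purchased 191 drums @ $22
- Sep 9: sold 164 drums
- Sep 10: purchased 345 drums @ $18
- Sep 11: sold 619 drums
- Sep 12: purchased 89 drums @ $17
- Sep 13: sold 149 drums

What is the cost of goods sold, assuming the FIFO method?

Sep 9, 164 sold [FIFO — oldest first]: 164 @ $22 = $3,608
Sep 11, 619 sold [FIFO — oldest first]: 203 @ $22 + 191 @ $22 + 225 @ $18 = $12,718
Sep 13, 149 sold [FIFO — oldest first]: 120 @ $18 + 29 @ $17 = $2,653
Total COGS = $3,608 + $12,718 + $2,653 = $18,979
Ending inventory: 60 @ $17 = $1,020

COGS = $18,979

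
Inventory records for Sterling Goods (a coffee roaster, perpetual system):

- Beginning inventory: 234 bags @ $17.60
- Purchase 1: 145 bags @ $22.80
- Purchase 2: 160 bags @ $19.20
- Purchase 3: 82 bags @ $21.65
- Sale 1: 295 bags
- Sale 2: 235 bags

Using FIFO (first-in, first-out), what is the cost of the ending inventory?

Sale 1 (295) [FIFO — oldest first]: 234 @ $17.60 + 61 @ $22.80 = $5,509.20
Sale 2 (235) [FIFO — oldest first]: 84 @ $22.80 + 151 @ $19.20 = $4,814.40
Total COGS = $5,509.20 + $4,814.40 = $10,323.60
Ending inventory: 9 @ $19.20 + 82 @ $21.65 = $1,948.10

Ending inventory = $1,948.10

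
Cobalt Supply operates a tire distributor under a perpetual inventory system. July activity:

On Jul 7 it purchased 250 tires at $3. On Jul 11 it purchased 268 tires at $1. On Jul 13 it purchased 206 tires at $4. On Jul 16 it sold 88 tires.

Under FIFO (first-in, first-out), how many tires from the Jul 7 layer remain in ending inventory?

162

Jul 16, 88 sold [FIFO — oldest first]: 88 @ $3 = $264
Ending inventory: 162 @ $3 + 268 @ $1 + 206 @ $4 = $1,578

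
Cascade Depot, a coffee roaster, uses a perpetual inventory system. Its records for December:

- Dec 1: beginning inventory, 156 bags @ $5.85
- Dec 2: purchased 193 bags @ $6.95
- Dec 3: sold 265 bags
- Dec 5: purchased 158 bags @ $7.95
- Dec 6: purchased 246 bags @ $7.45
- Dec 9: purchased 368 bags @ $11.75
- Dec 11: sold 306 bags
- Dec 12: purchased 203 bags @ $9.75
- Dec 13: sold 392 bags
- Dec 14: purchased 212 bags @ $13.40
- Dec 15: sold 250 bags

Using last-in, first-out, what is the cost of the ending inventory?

Ending inventory = $2,350.95

Dec 3, 265 sold [LIFO — newest first]: 193 @ $6.95 + 72 @ $5.85 = $1,762.55
Dec 11, 306 sold [LIFO — newest first]: 306 @ $11.75 = $3,595.50
Dec 13, 392 sold [LIFO — newest first]: 203 @ $9.75 + 62 @ $11.75 + 127 @ $7.45 = $3,653.90
Dec 15, 250 sold [LIFO — newest first]: 212 @ $13.40 + 38 @ $7.45 = $3,123.90
Total COGS = $1,762.55 + $3,595.50 + $3,653.90 + $3,123.90 = $12,135.85
Ending inventory: 84 @ $5.85 + 158 @ $7.95 + 81 @ $7.45 = $2,350.95
Check: goods available $14,486.80 = COGS $12,135.85 + ending $2,350.95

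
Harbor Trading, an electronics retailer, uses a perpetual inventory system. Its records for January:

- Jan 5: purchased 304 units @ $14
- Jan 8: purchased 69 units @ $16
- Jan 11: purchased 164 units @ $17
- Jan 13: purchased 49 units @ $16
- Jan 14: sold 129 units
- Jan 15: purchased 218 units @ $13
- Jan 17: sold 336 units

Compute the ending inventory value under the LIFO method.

Jan 14, 129 sold [LIFO — newest first]: 49 @ $16 + 80 @ $17 = $2,144
Jan 17, 336 sold [LIFO — newest first]: 218 @ $13 + 84 @ $17 + 34 @ $16 = $4,806
Total COGS = $2,144 + $4,806 = $6,950
Ending inventory: 304 @ $14 + 35 @ $16 = $4,816
Check: goods available $11,766 = COGS $6,950 + ending $4,816

Ending inventory = $4,816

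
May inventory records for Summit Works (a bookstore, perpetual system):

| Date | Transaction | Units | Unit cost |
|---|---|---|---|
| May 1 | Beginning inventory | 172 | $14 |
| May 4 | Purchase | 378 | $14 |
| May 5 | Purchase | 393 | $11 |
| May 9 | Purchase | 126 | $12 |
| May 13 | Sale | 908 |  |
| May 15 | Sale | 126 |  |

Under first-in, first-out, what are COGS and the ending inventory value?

COGS = $13,115; ending inventory = $420

May 13, 908 sold [FIFO — oldest first]: 172 @ $14 + 378 @ $14 + 358 @ $11 = $11,638
May 15, 126 sold [FIFO — oldest first]: 35 @ $11 + 91 @ $12 = $1,477
Total COGS = $11,638 + $1,477 = $13,115
Ending inventory: 35 @ $12 = $420
Check: goods available $13,535 = COGS $13,115 + ending $420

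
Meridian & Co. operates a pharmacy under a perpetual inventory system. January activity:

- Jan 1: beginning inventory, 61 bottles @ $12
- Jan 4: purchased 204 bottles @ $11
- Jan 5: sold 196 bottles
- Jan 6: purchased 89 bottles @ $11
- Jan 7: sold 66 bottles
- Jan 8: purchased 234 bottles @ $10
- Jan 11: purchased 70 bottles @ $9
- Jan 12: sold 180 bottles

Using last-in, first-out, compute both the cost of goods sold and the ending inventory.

COGS = $4,612; ending inventory = $2,313

Jan 5, 196 sold [LIFO — newest first]: 196 @ $11 = $2,156
Jan 7, 66 sold [LIFO — newest first]: 66 @ $11 = $726
Jan 12, 180 sold [LIFO — newest first]: 70 @ $9 + 110 @ $10 = $1,730
Total COGS = $2,156 + $726 + $1,730 = $4,612
Ending inventory: 61 @ $12 + 8 @ $11 + 23 @ $11 + 124 @ $10 = $2,313
Check: goods available $6,925 = COGS $4,612 + ending $2,313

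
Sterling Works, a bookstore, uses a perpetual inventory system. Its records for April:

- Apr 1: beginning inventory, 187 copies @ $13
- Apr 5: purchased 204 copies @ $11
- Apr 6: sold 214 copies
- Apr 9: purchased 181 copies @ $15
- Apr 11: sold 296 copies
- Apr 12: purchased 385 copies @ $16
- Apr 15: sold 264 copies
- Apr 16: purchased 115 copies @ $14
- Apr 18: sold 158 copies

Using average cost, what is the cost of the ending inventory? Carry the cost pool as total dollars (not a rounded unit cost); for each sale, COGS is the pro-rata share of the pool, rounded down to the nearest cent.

After Apr 1: 187 on hand, pool $2,431.00 (≈ $13.0000 each)
After Apr 5: 391 on hand, pool $4,675.00 (≈ $11.9565 each)
Apr 6, sell 214: 214/391 × $4,675.00 → $2,558.69
After Apr 9: 358 on hand, pool $4,831.31 (≈ $13.4953 each)
Apr 11, sell 296: 296/358 × $4,831.31 → $3,994.60
After Apr 12: 447 on hand, pool $6,996.71 (≈ $15.6526 each)
Apr 15, sell 264: 264/447 × $6,996.71 → $4,132.28
After Apr 16: 298 on hand, pool $4,474.43 (≈ $15.0149 each)
Apr 18, sell 158: 158/298 × $4,474.43 → $2,372.34
Total COGS = $2,558.69 + $3,994.60 + $4,132.28 + $2,372.34 = $13,057.91
Ending inventory (cost pool remaining) = $2,102.09
Check: goods available $15,160.00 = COGS $13,057.91 + ending $2,102.09

Ending inventory = $2,102.09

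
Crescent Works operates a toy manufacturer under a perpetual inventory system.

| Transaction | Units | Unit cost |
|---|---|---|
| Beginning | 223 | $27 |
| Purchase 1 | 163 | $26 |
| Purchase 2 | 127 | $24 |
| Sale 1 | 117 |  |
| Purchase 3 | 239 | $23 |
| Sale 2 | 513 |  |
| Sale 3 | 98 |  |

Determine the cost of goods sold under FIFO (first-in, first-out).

Sale 1 (117) [FIFO — oldest first]: 117 @ $27 = $3,159
Sale 2 (513) [FIFO — oldest first]: 106 @ $27 + 163 @ $26 + 127 @ $24 + 117 @ $23 = $12,839
Sale 3 (98) [FIFO — oldest first]: 98 @ $23 = $2,254
Total COGS = $3,159 + $12,839 + $2,254 = $18,252
Ending inventory: 24 @ $23 = $552
Check: goods available $18,804 = COGS $18,252 + ending $552

COGS = $18,252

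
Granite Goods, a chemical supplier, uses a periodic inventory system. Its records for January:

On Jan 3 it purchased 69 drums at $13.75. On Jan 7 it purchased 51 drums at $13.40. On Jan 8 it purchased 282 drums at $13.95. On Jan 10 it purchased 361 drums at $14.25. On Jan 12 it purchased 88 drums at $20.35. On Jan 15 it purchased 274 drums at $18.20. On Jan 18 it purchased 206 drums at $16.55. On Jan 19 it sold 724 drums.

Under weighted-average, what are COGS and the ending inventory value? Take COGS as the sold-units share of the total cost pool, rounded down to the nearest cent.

Jan 19, sell 724: 724/1331 × $20,897.20 → $11,367.07
Ending inventory (cost pool remaining) = $9,530.13

COGS = $11,367.07; ending inventory = $9,530.13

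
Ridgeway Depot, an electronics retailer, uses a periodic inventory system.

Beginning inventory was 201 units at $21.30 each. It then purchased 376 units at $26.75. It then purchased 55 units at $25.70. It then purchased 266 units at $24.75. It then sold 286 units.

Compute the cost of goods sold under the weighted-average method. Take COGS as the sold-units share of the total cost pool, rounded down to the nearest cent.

COGS = $7,113.78

Sale 1, sell 286: 286/898 × $22,336.30 → $7,113.78
Ending inventory (cost pool remaining) = $15,222.52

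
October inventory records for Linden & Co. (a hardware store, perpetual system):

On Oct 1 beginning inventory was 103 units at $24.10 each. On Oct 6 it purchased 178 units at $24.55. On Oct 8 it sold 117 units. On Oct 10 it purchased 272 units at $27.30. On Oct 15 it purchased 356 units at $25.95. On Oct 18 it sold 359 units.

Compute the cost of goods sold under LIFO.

COGS = $12,192.45

Oct 8, 117 sold [LIFO — newest first]: 117 @ $24.55 = $2,872.35
Oct 18, 359 sold [LIFO — newest first]: 356 @ $25.95 + 3 @ $27.30 = $9,320.10
Total COGS = $2,872.35 + $9,320.10 = $12,192.45
Ending inventory: 103 @ $24.10 + 61 @ $24.55 + 269 @ $27.30 = $11,323.55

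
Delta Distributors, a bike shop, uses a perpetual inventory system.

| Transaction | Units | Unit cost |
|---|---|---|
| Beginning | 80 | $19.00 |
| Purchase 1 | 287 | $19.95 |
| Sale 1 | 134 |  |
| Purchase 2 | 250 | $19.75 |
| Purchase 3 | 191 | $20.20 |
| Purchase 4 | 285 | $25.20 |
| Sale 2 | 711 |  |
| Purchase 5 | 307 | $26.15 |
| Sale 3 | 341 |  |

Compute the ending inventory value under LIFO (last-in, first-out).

Sale 1 (134) [LIFO — newest first]: 134 @ $19.95 = $2,673.30
Sale 2 (711) [LIFO — newest first]: 285 @ $25.20 + 191 @ $20.20 + 235 @ $19.75 = $15,681.45
Sale 3 (341) [LIFO — newest first]: 307 @ $26.15 + 15 @ $19.75 + 19 @ $19.95 = $8,703.35
Total COGS = $2,673.30 + $15,681.45 + $8,703.35 = $27,058.10
Ending inventory: 80 @ $19.00 + 134 @ $19.95 = $4,193.30
Check: goods available $31,251.40 = COGS $27,058.10 + ending $4,193.30

Ending inventory = $4,193.30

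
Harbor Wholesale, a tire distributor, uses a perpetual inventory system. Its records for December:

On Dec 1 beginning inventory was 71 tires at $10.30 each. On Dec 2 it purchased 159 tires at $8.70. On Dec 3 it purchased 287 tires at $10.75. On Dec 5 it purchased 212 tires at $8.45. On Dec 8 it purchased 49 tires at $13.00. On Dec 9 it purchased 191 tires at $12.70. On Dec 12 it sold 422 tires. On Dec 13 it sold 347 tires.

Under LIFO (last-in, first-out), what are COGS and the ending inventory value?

COGS = $8,200.35; ending inventory = $1,853.60

Dec 12, 422 sold [LIFO — newest first]: 191 @ $12.70 + 49 @ $13.00 + 182 @ $8.45 = $4,600.60
Dec 13, 347 sold [LIFO — newest first]: 30 @ $8.45 + 287 @ $10.75 + 30 @ $8.70 = $3,599.75
Total COGS = $4,600.60 + $3,599.75 = $8,200.35
Ending inventory: 71 @ $10.30 + 129 @ $8.70 = $1,853.60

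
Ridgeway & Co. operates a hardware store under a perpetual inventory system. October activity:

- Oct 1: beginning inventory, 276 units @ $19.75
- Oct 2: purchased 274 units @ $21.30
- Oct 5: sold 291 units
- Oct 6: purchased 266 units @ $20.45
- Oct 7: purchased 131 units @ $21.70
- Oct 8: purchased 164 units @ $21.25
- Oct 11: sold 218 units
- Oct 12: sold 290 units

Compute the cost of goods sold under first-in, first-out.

COGS = $16,379.25

Oct 5, 291 sold [FIFO — oldest first]: 276 @ $19.75 + 15 @ $21.30 = $5,770.50
Oct 11, 218 sold [FIFO — oldest first]: 218 @ $21.30 = $4,643.40
Oct 12, 290 sold [FIFO — oldest first]: 41 @ $21.30 + 249 @ $20.45 = $5,965.35
Total COGS = $5,770.50 + $4,643.40 + $5,965.35 = $16,379.25
Ending inventory: 17 @ $20.45 + 131 @ $21.70 + 164 @ $21.25 = $6,675.35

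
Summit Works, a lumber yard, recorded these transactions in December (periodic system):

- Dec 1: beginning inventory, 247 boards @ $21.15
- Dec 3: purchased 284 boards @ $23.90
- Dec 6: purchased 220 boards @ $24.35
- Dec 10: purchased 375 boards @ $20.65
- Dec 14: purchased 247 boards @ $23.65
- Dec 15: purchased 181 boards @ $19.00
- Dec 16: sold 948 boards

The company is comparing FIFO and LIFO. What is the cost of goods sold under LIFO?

FIFO COGS: 247 @ $21.15 + 284 @ $23.90 + 220 @ $24.35 + 197 @ $20.65 = $21,436.70
LIFO COGS: 181 @ $19.00 + 247 @ $23.65 + 375 @ $20.65 + 145 @ $24.35 = $20,555.05

COGS = $20,555.05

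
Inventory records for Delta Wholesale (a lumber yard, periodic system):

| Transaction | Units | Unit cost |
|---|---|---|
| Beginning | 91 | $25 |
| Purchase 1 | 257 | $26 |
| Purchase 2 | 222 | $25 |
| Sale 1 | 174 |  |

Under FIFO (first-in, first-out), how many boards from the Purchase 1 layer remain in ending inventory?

Sale 1 (174) [FIFO — oldest first]: 91 @ $25 + 83 @ $26 = $4,433
Ending inventory: 174 @ $26 + 222 @ $25 = $10,074

174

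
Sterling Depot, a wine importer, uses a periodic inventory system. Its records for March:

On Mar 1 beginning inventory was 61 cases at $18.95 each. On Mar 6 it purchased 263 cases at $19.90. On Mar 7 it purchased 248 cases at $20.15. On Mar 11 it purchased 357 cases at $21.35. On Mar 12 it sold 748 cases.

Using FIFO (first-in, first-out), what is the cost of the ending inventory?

Ending inventory = $3,864.35

Mar 12, 748 sold [FIFO — oldest first]: 61 @ $18.95 + 263 @ $19.90 + 248 @ $20.15 + 176 @ $21.35 = $15,144.45
Ending inventory: 181 @ $21.35 = $3,864.35
Check: goods available $19,008.80 = COGS $15,144.45 + ending $3,864.35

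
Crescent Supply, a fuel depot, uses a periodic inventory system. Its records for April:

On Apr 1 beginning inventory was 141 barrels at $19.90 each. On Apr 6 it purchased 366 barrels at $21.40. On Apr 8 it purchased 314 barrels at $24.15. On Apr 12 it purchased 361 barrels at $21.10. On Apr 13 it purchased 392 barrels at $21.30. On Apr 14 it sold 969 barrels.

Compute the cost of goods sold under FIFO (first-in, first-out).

Apr 14, 969 sold [FIFO — oldest first]: 141 @ $19.90 + 366 @ $21.40 + 314 @ $24.15 + 148 @ $21.10 = $21,344.20
Ending inventory: 213 @ $21.10 + 392 @ $21.30 = $12,843.90

COGS = $21,344.20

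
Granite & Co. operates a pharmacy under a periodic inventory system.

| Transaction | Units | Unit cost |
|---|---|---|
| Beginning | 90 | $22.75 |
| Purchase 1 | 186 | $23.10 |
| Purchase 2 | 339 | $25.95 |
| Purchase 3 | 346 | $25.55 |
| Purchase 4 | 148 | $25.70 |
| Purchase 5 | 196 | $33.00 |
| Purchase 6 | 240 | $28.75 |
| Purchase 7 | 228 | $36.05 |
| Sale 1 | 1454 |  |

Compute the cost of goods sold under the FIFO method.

Sale 1 (1454) [FIFO — oldest first]: 90 @ $22.75 + 186 @ $23.10 + 339 @ $25.95 + 346 @ $25.55 + 148 @ $25.70 + 196 @ $33.00 + 149 @ $28.75 = $38,536.80
Ending inventory: 91 @ $28.75 + 228 @ $36.05 = $10,835.65
Check: goods available $49,372.45 = COGS $38,536.80 + ending $10,835.65

COGS = $38,536.80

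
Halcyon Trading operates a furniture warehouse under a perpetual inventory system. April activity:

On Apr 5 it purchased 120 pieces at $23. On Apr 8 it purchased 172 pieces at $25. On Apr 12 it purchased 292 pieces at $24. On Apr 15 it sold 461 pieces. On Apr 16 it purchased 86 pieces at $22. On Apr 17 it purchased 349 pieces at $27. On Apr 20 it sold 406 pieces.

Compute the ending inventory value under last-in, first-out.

Ending inventory = $3,473

Apr 15, 461 sold [LIFO — newest first]: 292 @ $24 + 169 @ $25 = $11,233
Apr 20, 406 sold [LIFO — newest first]: 349 @ $27 + 57 @ $22 = $10,677
Total COGS = $11,233 + $10,677 = $21,910
Ending inventory: 120 @ $23 + 3 @ $25 + 29 @ $22 = $3,473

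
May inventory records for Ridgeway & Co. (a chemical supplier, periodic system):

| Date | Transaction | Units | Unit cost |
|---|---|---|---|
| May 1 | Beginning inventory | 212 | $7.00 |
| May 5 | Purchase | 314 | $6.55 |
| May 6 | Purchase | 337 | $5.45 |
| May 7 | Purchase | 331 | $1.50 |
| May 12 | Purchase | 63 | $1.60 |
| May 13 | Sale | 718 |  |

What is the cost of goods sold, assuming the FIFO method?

COGS = $4,587.10

May 13, 718 sold [FIFO — oldest first]: 212 @ $7.00 + 314 @ $6.55 + 192 @ $5.45 = $4,587.10
Ending inventory: 145 @ $5.45 + 331 @ $1.50 + 63 @ $1.60 = $1,387.55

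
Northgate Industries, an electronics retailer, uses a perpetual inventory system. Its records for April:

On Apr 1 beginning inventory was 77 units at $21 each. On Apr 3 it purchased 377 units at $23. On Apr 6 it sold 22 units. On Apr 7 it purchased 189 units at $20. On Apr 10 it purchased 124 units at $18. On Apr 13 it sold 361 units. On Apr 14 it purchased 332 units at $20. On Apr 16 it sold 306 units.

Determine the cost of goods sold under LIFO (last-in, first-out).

COGS = $13,742

Apr 6, 22 sold [LIFO — newest first]: 22 @ $23 = $506
Apr 13, 361 sold [LIFO — newest first]: 124 @ $18 + 189 @ $20 + 48 @ $23 = $7,116
Apr 16, 306 sold [LIFO — newest first]: 306 @ $20 = $6,120
Total COGS = $506 + $7,116 + $6,120 = $13,742
Ending inventory: 77 @ $21 + 307 @ $23 + 26 @ $20 = $9,198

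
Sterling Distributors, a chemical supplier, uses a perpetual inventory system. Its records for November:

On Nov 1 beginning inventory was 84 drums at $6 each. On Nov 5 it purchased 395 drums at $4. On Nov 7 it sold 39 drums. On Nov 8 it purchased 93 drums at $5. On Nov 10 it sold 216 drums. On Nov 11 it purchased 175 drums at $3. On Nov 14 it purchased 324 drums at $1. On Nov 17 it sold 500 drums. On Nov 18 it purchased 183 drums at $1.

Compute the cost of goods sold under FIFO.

Nov 7, 39 sold [FIFO — oldest first]: 39 @ $6 = $234
Nov 10, 216 sold [FIFO — oldest first]: 45 @ $6 + 171 @ $4 = $954
Nov 17, 500 sold [FIFO — oldest first]: 224 @ $4 + 93 @ $5 + 175 @ $3 + 8 @ $1 = $1,894
Total COGS = $234 + $954 + $1,894 = $3,082
Ending inventory: 316 @ $1 + 183 @ $1 = $499

COGS = $3,082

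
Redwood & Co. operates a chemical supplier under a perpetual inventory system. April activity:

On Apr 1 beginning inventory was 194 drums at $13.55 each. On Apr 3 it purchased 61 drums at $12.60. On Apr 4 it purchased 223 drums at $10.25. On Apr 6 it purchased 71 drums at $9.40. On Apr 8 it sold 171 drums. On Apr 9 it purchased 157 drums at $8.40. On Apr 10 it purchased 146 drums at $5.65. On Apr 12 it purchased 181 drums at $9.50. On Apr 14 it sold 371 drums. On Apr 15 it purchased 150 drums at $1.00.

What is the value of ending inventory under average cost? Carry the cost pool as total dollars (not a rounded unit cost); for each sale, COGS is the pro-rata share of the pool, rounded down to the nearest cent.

Ending inventory = $4,841.08

After Apr 1: 194 on hand, pool $2,628.70 (≈ $13.5500 each)
After Apr 3: 255 on hand, pool $3,397.30 (≈ $13.3227 each)
After Apr 4: 478 on hand, pool $5,683.05 (≈ $11.8892 each)
After Apr 6: 549 on hand, pool $6,350.45 (≈ $11.5673 each)
Apr 8, sell 171: 171/549 × $6,350.45 → $1,978.00
After Apr 9: 535 on hand, pool $5,691.25 (≈ $10.6379 each)
After Apr 10: 681 on hand, pool $6,516.15 (≈ $9.5685 each)
After Apr 12: 862 on hand, pool $8,235.65 (≈ $9.5541 each)
Apr 14, sell 371: 371/862 × $8,235.65 → $3,544.57
After Apr 15: 641 on hand, pool $4,841.08 (≈ $7.5524 each)
Total COGS = $1,978.00 + $3,544.57 = $5,522.57
Ending inventory (cost pool remaining) = $4,841.08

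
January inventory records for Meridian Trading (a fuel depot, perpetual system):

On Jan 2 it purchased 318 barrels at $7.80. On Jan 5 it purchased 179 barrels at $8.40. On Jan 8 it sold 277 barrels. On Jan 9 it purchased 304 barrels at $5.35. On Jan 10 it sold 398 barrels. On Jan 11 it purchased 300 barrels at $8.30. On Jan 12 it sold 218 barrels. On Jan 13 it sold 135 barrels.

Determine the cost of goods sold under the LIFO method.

COGS = $7,531.00

Jan 8, 277 sold [LIFO — newest first]: 179 @ $8.40 + 98 @ $7.80 = $2,268.00
Jan 10, 398 sold [LIFO — newest first]: 304 @ $5.35 + 94 @ $7.80 = $2,359.60
Jan 12, 218 sold [LIFO — newest first]: 218 @ $8.30 = $1,809.40
Jan 13, 135 sold [LIFO — newest first]: 82 @ $8.30 + 53 @ $7.80 = $1,094.00
Total COGS = $2,268.00 + $2,359.60 + $1,809.40 + $1,094.00 = $7,531.00
Ending inventory: 73 @ $7.80 = $569.40
Check: goods available $8,100.40 = COGS $7,531.00 + ending $569.40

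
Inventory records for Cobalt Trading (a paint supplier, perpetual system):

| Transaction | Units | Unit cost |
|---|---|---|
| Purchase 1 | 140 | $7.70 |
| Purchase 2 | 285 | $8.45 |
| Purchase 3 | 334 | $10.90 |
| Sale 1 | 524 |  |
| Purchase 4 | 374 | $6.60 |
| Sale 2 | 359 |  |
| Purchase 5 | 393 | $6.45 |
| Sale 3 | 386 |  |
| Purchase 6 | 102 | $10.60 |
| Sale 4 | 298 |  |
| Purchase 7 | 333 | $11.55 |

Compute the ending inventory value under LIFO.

Ending inventory = $4,315.85

Sale 1 (524) [LIFO — newest first]: 334 @ $10.90 + 190 @ $8.45 = $5,246.10
Sale 2 (359) [LIFO — newest first]: 359 @ $6.60 = $2,369.40
Sale 3 (386) [LIFO — newest first]: 386 @ $6.45 = $2,489.70
Sale 4 (298) [LIFO — newest first]: 102 @ $10.60 + 7 @ $6.45 + 15 @ $6.60 + 95 @ $8.45 + 79 @ $7.70 = $2,636.40
Total COGS = $5,246.10 + $2,369.40 + $2,489.70 + $2,636.40 = $12,741.60
Ending inventory: 61 @ $7.70 + 333 @ $11.55 = $4,315.85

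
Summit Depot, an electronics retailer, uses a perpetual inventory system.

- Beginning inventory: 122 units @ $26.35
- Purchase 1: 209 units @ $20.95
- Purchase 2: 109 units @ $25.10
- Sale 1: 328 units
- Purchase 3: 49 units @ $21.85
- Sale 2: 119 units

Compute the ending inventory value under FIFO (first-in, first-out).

Sale 1 (328) [FIFO — oldest first]: 122 @ $26.35 + 206 @ $20.95 = $7,530.40
Sale 2 (119) [FIFO — oldest first]: 3 @ $20.95 + 109 @ $25.10 + 7 @ $21.85 = $2,951.70
Total COGS = $7,530.40 + $2,951.70 = $10,482.10
Ending inventory: 42 @ $21.85 = $917.70
Check: goods available $11,399.80 = COGS $10,482.10 + ending $917.70

Ending inventory = $917.70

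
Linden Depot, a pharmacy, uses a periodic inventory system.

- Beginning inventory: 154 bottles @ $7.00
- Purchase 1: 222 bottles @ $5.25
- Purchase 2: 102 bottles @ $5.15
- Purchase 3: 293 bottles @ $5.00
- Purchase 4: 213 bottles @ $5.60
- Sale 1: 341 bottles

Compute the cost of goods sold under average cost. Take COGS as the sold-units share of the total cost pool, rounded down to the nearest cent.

Sale 1, sell 341: 341/984 × $5,426.60 → $1,880.55
Ending inventory (cost pool remaining) = $3,546.05

COGS = $1,880.55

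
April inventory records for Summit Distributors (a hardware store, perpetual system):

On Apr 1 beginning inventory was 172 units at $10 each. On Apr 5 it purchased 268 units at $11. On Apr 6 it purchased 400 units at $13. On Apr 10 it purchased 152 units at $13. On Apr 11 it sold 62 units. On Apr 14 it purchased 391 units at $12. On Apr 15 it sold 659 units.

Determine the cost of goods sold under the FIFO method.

COGS = $8,321

Apr 11, 62 sold [FIFO — oldest first]: 62 @ $10 = $620
Apr 15, 659 sold [FIFO — oldest first]: 110 @ $10 + 268 @ $11 + 281 @ $13 = $7,701
Total COGS = $620 + $7,701 = $8,321
Ending inventory: 119 @ $13 + 152 @ $13 + 391 @ $12 = $8,215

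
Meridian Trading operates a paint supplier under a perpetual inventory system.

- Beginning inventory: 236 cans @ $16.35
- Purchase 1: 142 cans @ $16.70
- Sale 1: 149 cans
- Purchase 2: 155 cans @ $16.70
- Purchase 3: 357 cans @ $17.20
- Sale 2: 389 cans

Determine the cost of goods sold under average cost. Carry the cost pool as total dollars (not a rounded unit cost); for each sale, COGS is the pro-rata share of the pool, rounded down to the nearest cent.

COGS = $9,019.47

After Beginning: 236 on hand, pool $3,858.60 (≈ $16.3500 each)
After Purchase 1: 378 on hand, pool $6,230.00 (≈ $16.4815 each)
Sale 1, sell 149: 149/378 × $6,230.00 → $2,455.74
After Purchase 2: 384 on hand, pool $6,362.76 (≈ $16.5697 each)
After Purchase 3: 741 on hand, pool $12,503.16 (≈ $16.8734 each)
Sale 2, sell 389: 389/741 × $12,503.16 → $6,563.73
Total COGS = $2,455.74 + $6,563.73 = $9,019.47
Ending inventory (cost pool remaining) = $5,939.43
Check: goods available $14,958.90 = COGS $9,019.47 + ending $5,939.43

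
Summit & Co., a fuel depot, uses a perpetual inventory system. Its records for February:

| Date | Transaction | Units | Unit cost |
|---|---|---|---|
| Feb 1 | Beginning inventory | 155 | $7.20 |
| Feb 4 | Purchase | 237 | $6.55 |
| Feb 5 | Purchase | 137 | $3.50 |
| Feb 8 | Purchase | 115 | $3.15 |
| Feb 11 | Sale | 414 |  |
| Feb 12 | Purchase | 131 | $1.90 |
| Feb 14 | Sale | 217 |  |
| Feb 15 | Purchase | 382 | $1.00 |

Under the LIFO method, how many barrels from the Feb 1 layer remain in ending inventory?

144

Feb 11, 414 sold [LIFO — newest first]: 115 @ $3.15 + 137 @ $3.50 + 162 @ $6.55 = $1,902.85
Feb 14, 217 sold [LIFO — newest first]: 131 @ $1.90 + 75 @ $6.55 + 11 @ $7.20 = $819.35
Total COGS = $1,902.85 + $819.35 = $2,722.20
Ending inventory: 144 @ $7.20 + 382 @ $1.00 = $1,418.80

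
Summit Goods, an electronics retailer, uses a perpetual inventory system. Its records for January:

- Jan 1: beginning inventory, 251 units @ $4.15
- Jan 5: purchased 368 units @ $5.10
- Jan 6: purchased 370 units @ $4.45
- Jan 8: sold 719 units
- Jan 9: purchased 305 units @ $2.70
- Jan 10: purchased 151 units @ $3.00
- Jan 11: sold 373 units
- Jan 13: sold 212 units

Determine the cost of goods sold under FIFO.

COGS = $5,418.45

Jan 8, 719 sold [FIFO — oldest first]: 251 @ $4.15 + 368 @ $5.10 + 100 @ $4.45 = $3,363.45
Jan 11, 373 sold [FIFO — oldest first]: 270 @ $4.45 + 103 @ $2.70 = $1,479.60
Jan 13, 212 sold [FIFO — oldest first]: 202 @ $2.70 + 10 @ $3.00 = $575.40
Total COGS = $3,363.45 + $1,479.60 + $575.40 = $5,418.45
Ending inventory: 141 @ $3.00 = $423.00
Check: goods available $5,841.45 = COGS $5,418.45 + ending $423.00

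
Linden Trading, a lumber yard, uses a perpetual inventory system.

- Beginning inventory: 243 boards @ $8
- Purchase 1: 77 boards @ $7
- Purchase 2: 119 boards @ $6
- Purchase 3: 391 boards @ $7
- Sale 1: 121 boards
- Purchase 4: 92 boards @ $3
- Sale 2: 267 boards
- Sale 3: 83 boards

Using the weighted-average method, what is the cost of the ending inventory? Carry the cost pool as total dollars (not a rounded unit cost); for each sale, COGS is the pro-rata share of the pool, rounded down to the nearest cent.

Ending inventory = $3,009.45

After Beginning: 243 on hand, pool $1,944.00 (≈ $8.0000 each)
After Purchase 1: 320 on hand, pool $2,483.00 (≈ $7.7594 each)
After Purchase 2: 439 on hand, pool $3,197.00 (≈ $7.2825 each)
After Purchase 3: 830 on hand, pool $5,934.00 (≈ $7.1494 each)
Sale 1, sell 121: 121/830 × $5,934.00 → $865.07
After Purchase 4: 801 on hand, pool $5,344.93 (≈ $6.6728 each)
Sale 2, sell 267: 267/801 × $5,344.93 → $1,781.64
Sale 3, sell 83: 83/534 × $3,563.29 → $553.84
Total COGS = $865.07 + $1,781.64 + $553.84 = $3,200.55
Ending inventory (cost pool remaining) = $3,009.45
Check: goods available $6,210.00 = COGS $3,200.55 + ending $3,009.45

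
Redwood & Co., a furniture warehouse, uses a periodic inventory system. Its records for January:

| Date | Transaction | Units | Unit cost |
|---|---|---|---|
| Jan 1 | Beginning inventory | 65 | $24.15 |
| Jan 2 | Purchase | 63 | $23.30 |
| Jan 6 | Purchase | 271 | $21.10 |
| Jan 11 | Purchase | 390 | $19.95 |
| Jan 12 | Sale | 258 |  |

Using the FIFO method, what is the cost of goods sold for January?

COGS = $5,780.65

Jan 12, 258 sold [FIFO — oldest first]: 65 @ $24.15 + 63 @ $23.30 + 130 @ $21.10 = $5,780.65
Ending inventory: 141 @ $21.10 + 390 @ $19.95 = $10,755.60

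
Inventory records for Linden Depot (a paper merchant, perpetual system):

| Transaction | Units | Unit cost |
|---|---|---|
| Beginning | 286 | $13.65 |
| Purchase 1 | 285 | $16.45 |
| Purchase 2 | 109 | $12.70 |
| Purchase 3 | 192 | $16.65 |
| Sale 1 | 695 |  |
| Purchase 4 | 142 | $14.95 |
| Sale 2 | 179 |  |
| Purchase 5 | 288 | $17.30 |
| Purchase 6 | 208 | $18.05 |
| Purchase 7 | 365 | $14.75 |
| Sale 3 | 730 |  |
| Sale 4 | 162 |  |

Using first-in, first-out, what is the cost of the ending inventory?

Sale 1 (695) [FIFO — oldest first]: 286 @ $13.65 + 285 @ $16.45 + 109 @ $12.70 + 15 @ $16.65 = $10,226.20
Sale 2 (179) [FIFO — oldest first]: 177 @ $16.65 + 2 @ $14.95 = $2,976.95
Sale 3 (730) [FIFO — oldest first]: 140 @ $14.95 + 288 @ $17.30 + 208 @ $18.05 + 94 @ $14.75 = $12,216.30
Sale 4 (162) [FIFO — oldest first]: 162 @ $14.75 = $2,389.50
Total COGS = $10,226.20 + $2,976.95 + $12,216.30 + $2,389.50 = $27,808.95
Ending inventory: 109 @ $14.75 = $1,607.75

Ending inventory = $1,607.75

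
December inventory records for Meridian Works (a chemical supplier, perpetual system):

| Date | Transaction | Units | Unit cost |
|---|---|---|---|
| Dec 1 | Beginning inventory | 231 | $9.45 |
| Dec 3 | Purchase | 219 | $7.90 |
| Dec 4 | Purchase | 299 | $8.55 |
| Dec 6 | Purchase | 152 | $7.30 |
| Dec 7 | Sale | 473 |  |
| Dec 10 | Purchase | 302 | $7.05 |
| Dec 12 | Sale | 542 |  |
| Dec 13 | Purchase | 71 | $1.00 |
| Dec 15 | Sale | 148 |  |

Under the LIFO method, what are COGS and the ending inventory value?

COGS = $8,730.25; ending inventory = $1,048.95

Dec 7, 473 sold [LIFO — newest first]: 152 @ $7.30 + 299 @ $8.55 + 22 @ $7.90 = $3,839.85
Dec 12, 542 sold [LIFO — newest first]: 302 @ $7.05 + 197 @ $7.90 + 43 @ $9.45 = $4,091.75
Dec 15, 148 sold [LIFO — newest first]: 71 @ $1.00 + 77 @ $9.45 = $798.65
Total COGS = $3,839.85 + $4,091.75 + $798.65 = $8,730.25
Ending inventory: 111 @ $9.45 = $1,048.95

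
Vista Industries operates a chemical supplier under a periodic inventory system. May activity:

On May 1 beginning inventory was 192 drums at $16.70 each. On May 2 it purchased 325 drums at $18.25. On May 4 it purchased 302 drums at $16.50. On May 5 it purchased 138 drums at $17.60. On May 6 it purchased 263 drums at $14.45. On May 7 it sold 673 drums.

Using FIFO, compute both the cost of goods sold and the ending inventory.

COGS = $11,711.65; ending inventory = $8,638.15

May 7, 673 sold [FIFO — oldest first]: 192 @ $16.70 + 325 @ $18.25 + 156 @ $16.50 = $11,711.65
Ending inventory: 146 @ $16.50 + 138 @ $17.60 + 263 @ $14.45 = $8,638.15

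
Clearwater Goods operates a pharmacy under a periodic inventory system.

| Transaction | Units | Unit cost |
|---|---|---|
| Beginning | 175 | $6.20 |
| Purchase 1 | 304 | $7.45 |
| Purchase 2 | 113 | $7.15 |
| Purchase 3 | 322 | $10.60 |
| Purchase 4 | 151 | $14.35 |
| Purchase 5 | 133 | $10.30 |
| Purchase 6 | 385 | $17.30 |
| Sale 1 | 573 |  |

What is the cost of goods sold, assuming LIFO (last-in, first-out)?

Sale 1 (573) [LIFO — newest first]: 385 @ $17.30 + 133 @ $10.30 + 55 @ $14.35 = $8,819.65
Ending inventory: 175 @ $6.20 + 304 @ $7.45 + 113 @ $7.15 + 322 @ $10.60 + 96 @ $14.35 = $8,948.55
Check: goods available $17,768.20 = COGS $8,819.65 + ending $8,948.55

COGS = $8,819.65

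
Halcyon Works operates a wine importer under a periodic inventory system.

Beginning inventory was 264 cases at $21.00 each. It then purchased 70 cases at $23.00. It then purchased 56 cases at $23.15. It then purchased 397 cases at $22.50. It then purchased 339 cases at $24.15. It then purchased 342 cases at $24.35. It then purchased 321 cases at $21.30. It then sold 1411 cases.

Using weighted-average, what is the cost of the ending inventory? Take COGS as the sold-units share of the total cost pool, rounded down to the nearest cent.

Ending inventory = $8,606.90

Sale 1, sell 1411: 1411/1789 × $40,734.75 → $32,127.85
Ending inventory (cost pool remaining) = $8,606.90
Check: goods available $40,734.75 = COGS $32,127.85 + ending $8,606.90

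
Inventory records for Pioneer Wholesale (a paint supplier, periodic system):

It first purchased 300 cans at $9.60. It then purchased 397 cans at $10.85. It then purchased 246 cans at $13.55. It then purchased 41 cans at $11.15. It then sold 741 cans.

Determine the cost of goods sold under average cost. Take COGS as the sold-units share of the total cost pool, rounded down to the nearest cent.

Sale 1, sell 741: 741/984 × $10,977.90 → $8,266.89
Ending inventory (cost pool remaining) = $2,711.01
Check: goods available $10,977.90 = COGS $8,266.89 + ending $2,711.01

COGS = $8,266.89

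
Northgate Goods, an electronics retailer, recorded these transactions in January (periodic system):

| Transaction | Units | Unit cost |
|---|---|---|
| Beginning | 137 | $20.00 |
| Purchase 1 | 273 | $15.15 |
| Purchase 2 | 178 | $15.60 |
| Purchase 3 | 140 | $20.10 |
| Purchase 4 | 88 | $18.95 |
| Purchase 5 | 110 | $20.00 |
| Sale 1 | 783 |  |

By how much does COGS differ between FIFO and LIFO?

$5.55

FIFO COGS: 137 @ $20.00 + 273 @ $15.15 + 178 @ $15.60 + 140 @ $20.10 + 55 @ $18.95 = $13,509.00
LIFO COGS: 110 @ $20.00 + 88 @ $18.95 + 140 @ $20.10 + 178 @ $15.60 + 267 @ $15.15 = $13,503.45
Difference = |$13,509.00 − $13,503.45| = $5.55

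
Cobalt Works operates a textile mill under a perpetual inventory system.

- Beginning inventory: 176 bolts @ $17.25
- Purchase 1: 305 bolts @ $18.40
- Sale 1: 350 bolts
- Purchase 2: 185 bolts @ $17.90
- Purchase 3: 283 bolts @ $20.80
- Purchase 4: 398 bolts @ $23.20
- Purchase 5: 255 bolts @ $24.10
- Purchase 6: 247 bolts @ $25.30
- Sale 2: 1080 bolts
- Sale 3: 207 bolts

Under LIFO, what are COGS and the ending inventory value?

Sale 1 (350) [LIFO — newest first]: 305 @ $18.40 + 45 @ $17.25 = $6,388.25
Sale 2 (1080) [LIFO — newest first]: 247 @ $25.30 + 255 @ $24.10 + 398 @ $23.20 + 180 @ $20.80 = $25,372.20
Sale 3 (207) [LIFO — newest first]: 103 @ $20.80 + 104 @ $17.90 = $4,004.00
Total COGS = $6,388.25 + $25,372.20 + $4,004.00 = $35,764.45
Ending inventory: 131 @ $17.25 + 81 @ $17.90 = $3,709.65

COGS = $35,764.45; ending inventory = $3,709.65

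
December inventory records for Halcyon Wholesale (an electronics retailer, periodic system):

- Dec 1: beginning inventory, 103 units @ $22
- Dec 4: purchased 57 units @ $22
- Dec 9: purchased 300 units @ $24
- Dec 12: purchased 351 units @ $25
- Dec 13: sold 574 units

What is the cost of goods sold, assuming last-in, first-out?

COGS = $14,127

Dec 13, 574 sold [LIFO — newest first]: 351 @ $25 + 223 @ $24 = $14,127
Ending inventory: 103 @ $22 + 57 @ $22 + 77 @ $24 = $5,368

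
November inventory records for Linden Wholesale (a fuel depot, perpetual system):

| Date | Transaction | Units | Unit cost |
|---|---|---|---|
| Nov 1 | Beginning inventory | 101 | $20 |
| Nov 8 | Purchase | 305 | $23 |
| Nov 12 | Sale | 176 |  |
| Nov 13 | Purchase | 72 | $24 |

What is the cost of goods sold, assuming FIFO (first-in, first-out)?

Nov 12, 176 sold [FIFO — oldest first]: 101 @ $20 + 75 @ $23 = $3,745
Ending inventory: 230 @ $23 + 72 @ $24 = $7,018

COGS = $3,745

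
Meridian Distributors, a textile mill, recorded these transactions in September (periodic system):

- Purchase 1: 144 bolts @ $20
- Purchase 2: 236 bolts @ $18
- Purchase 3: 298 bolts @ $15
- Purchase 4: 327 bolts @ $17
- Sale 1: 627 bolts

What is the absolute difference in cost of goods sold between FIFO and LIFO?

$768

FIFO COGS: 144 @ $20 + 236 @ $18 + 247 @ $15 = $10,833
LIFO COGS: 327 @ $17 + 298 @ $15 + 2 @ $18 = $10,065
Difference = |$10,833 − $10,065| = $768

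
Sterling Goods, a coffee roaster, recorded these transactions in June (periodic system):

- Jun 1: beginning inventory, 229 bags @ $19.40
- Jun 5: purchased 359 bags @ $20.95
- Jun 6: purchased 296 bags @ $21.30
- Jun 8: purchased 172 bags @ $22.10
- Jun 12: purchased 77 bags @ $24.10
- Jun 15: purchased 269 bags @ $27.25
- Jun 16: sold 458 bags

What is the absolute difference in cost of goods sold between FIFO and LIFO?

$2,421.00

FIFO COGS: 229 @ $19.40 + 229 @ $20.95 = $9,240.15
LIFO COGS: 269 @ $27.25 + 77 @ $24.10 + 112 @ $22.10 = $11,661.15
Difference = |$9,240.15 − $11,661.15| = $2,421.00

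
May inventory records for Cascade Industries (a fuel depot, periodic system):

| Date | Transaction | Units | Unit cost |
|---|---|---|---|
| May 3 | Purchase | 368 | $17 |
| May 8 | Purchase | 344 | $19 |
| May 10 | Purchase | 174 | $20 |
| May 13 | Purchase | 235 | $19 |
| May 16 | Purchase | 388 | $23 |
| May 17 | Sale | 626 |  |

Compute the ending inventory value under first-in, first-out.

May 17, 626 sold [FIFO — oldest first]: 368 @ $17 + 258 @ $19 = $11,158
Ending inventory: 86 @ $19 + 174 @ $20 + 235 @ $19 + 388 @ $23 = $18,503

Ending inventory = $18,503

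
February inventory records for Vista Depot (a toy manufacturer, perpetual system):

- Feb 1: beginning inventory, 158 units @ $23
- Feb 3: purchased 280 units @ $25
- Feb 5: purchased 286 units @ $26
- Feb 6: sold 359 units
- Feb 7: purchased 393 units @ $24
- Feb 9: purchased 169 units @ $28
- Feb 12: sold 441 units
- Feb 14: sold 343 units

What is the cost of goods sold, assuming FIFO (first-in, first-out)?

COGS = $28,230

Feb 6, 359 sold [FIFO — oldest first]: 158 @ $23 + 201 @ $25 = $8,659
Feb 12, 441 sold [FIFO — oldest first]: 79 @ $25 + 286 @ $26 + 76 @ $24 = $11,235
Feb 14, 343 sold [FIFO — oldest first]: 317 @ $24 + 26 @ $28 = $8,336
Total COGS = $8,659 + $11,235 + $8,336 = $28,230
Ending inventory: 143 @ $28 = $4,004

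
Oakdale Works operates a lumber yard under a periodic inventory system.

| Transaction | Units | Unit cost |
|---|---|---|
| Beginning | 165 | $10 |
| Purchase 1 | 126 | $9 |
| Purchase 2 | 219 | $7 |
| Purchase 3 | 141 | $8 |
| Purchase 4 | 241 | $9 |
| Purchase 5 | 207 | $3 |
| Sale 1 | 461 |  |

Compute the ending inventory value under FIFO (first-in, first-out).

Ending inventory = $4,261

Sale 1 (461) [FIFO — oldest first]: 165 @ $10 + 126 @ $9 + 170 @ $7 = $3,974
Ending inventory: 49 @ $7 + 141 @ $8 + 241 @ $9 + 207 @ $3 = $4,261
Check: goods available $8,235 = COGS $3,974 + ending $4,261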